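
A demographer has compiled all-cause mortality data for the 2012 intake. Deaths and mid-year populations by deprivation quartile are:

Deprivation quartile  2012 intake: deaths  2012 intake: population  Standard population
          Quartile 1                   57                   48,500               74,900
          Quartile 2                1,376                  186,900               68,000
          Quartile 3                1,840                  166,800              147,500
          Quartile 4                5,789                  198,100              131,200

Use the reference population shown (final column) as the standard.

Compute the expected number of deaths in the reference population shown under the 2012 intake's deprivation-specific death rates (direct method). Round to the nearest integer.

Deprivation-specific rates per 100,000 for the 2012 intake: 117.53, 736.22, 1103.12, 2922.26.
Expected deaths = Σ (standard pop × deprivation-specific rate ÷ 100,000)
= 74,900×117.53/100,000 + 68,000×736.22/100,000 + 147,500×1103.12/100,000 + 131,200×2922.26/100,000
= 88.03 + 500.63 + 1627.10 + 3834.01 = 6049.76.

6050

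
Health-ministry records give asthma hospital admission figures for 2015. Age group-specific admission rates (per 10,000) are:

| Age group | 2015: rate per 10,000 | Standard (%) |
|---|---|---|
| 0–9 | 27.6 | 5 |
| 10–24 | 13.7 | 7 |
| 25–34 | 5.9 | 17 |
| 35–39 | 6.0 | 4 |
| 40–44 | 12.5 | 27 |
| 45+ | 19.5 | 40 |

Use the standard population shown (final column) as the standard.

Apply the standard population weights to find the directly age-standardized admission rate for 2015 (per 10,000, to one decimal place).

14.8

Standard weights: 0.05, 0.07, 0.17, 0.04, 0.27, 0.40.
Standardized rate: 0.0500×27.6 + 0.0700×13.7 + 0.1700×5.9 + 0.0400×6.0 + 0.2700×12.5 + 0.4000×19.5 = 14.7570 per 10,000.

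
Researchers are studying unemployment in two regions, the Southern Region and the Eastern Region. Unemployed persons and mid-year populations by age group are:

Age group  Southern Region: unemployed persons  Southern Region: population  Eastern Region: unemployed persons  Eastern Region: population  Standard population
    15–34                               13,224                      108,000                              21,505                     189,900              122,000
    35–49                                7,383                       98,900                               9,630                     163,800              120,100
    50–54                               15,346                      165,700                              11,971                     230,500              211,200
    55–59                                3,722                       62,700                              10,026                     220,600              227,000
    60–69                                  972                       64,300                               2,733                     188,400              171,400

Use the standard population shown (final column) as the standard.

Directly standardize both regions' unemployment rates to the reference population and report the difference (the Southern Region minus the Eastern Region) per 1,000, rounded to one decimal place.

Age-specific rates per 1,000 for the Southern Region: 122.444, 74.651, 92.613, 59.362, 15.117.
For the Eastern Region: 113.244, 58.791, 51.935, 45.449, 14.506.
Standard total = 851,700; weights = 0.1432, 0.1410, 0.2480, 0.2665, 0.2012.
The Southern Region: 0.1432×122.444 + 0.1410×74.651 + 0.2480×92.613 + 0.2665×59.362 + 0.2012×15.117 = 69.8954 per 1,000.
The Eastern Region: 0.1432×113.244 + 0.1410×58.791 + 0.2480×51.935 + 0.2665×45.449 + 0.2012×14.506 = 52.4228 per 1,000.
Difference = 69.8954 − 52.4228 = 17.4726.

17.5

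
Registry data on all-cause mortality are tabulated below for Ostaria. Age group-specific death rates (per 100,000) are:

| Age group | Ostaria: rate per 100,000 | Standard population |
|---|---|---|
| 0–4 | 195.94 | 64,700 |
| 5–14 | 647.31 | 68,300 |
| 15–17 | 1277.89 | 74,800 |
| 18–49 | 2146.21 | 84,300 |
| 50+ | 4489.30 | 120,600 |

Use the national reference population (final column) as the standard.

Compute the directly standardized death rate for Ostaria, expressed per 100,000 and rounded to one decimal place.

2119.7

Standard total = 412,700; weights = 0.1568, 0.1655, 0.1812, 0.2043, 0.2922.
Standardized rate: 0.1568×195.94 + 0.1655×647.31 + 0.1812×1277.89 + 0.2043×2146.21 + 0.2922×4489.30 = 2119.7234 per 100,000.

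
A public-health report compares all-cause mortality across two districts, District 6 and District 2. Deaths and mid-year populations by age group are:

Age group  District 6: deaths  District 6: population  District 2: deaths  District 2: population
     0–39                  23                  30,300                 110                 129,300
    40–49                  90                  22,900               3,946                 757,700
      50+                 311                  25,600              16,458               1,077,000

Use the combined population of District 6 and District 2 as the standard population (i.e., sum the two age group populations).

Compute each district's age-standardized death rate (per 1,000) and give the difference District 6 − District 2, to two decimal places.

Age-specific rates per 1,000 for District 6: 0.759, 3.930, 12.148.
For District 2: 0.851, 5.208, 15.281.
Combined standard total = 2,042,800; weights = 0.0781, 0.3821, 0.5397.
District 6: 0.0781×0.759 + 0.3821×3.930 + 0.5397×12.148 = 8.1182 per 1,000.
District 2: 0.0781×0.851 + 0.3821×5.208 + 0.5397×15.281 = 10.3046 per 1,000.
Difference = 8.1182 − 10.3046 = -2.1864.

-2.19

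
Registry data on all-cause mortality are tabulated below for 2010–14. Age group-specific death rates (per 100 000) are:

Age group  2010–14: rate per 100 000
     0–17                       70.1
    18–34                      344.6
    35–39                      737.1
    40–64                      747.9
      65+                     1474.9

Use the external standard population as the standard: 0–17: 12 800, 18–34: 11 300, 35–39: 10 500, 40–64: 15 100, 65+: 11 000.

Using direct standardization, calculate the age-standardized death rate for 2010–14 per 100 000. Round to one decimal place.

659.8

Standard total = 60 700; weights = 0.2109, 0.1862, 0.1730, 0.2488, 0.1812.
Standardized rate: 0.2109×70.1 + 0.1862×344.6 + 0.1730×737.1 + 0.2488×747.9 + 0.1812×1474.9 = 659.7694 per 100 000.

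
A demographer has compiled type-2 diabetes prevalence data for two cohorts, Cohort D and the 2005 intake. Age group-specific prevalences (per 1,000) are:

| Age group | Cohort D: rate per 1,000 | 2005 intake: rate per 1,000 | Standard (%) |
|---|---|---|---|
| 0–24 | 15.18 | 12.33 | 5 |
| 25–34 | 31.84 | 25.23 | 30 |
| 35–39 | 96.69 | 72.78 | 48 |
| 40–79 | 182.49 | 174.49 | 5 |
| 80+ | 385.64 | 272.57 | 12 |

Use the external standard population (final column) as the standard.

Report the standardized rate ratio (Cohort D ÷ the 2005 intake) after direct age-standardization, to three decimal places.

1.326

Standard weights: 0.05, 0.30, 0.48, 0.05, 0.12.
Cohort D: 0.0500×15.18 + 0.3000×31.84 + 0.4800×96.69 + 0.0500×182.49 + 0.1200×385.64 = 112.1235 per 1,000.
The 2005 intake: 0.0500×12.33 + 0.3000×25.23 + 0.4800×72.78 + 0.0500×174.49 + 0.1200×272.57 = 84.5528 per 1,000.
Ratio = 112.1235 ÷ 84.5528 = 1.32608.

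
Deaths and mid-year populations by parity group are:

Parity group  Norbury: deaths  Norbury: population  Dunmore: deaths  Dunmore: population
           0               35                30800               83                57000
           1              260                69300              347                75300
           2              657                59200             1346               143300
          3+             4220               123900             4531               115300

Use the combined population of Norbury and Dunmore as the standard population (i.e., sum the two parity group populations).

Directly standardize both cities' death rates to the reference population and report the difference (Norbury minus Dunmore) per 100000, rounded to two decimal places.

-157.17

Parity-specific rates per 100000 for Norbury: 113.64, 375.18, 1109.80, 3405.97.
For Dunmore: 145.61, 460.82, 939.29, 3929.75.
Combined standard total = 674100; weights = 0.1302, 0.2145, 0.3004, 0.3548.
Norbury: 0.1302×113.64 + 0.2145×375.18 + 0.3004×1109.80 + 0.3548×3405.97 = 1637.2511 per 100000.
Dunmore: 0.1302×145.61 + 0.2145×460.82 + 0.3004×939.29 + 0.3548×3929.75 = 1794.4247 per 100000.
Difference = 1637.2511 − 1794.4247 = -157.1736.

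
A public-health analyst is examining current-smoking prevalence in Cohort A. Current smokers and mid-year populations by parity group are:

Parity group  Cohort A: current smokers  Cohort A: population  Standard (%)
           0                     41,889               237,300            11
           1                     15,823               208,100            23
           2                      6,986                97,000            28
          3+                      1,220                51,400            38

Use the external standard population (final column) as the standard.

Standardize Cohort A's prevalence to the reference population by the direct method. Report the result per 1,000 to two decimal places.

Parity-specific rates per 1,000 for Cohort A: 176.523, 76.036, 72.021, 23.735.
Standard weights: 0.11, 0.23, 0.28, 0.38.
Standardized rate: 0.1100×176.523 + 0.2300×76.036 + 0.2800×72.021 + 0.3800×23.735 = 66.0910 per 1,000.

66.09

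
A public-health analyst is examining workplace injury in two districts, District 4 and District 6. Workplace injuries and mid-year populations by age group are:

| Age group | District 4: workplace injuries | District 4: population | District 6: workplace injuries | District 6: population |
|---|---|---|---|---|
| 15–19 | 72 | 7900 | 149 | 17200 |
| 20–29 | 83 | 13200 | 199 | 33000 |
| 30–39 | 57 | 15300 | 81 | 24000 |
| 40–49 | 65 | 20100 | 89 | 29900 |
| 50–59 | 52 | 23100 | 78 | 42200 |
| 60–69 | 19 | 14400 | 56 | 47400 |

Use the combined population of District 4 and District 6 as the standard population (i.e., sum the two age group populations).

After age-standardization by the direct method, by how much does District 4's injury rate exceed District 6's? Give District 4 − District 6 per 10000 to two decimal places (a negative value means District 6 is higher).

2.94

Age-specific rates per 10000 for District 4: 91.14, 62.88, 37.25, 32.34, 22.51, 13.19.
For District 6: 86.63, 60.30, 33.75, 29.77, 18.48, 11.81.
Combined standard total = 287700; weights = 0.0872, 0.1606, 0.1366, 0.1738, 0.2270, 0.2148.
District 4: 0.0872×91.14 + 0.1606×62.88 + 0.1366×37.25 + 0.1738×32.34 + 0.2270×22.51 + 0.2148×13.19 = 36.7014 per 10000.
District 6: 0.0872×86.63 + 0.1606×60.30 + 0.1366×33.75 + 0.1738×29.77 + 0.2270×18.48 + 0.2148×11.81 = 33.7578 per 10000.
Difference = 36.7014 − 33.7578 = 2.9436.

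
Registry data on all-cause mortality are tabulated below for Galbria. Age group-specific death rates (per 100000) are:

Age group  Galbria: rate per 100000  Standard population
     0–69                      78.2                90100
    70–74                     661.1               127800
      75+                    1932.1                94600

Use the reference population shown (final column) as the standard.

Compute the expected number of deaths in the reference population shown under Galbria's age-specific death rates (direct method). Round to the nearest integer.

2743

Expected deaths = Σ (standard pop × age-specific rate ÷ 100000)
= 90100×78.2/100000 + 127800×661.1/100000 + 94600×1932.1/100000
= 70.46 + 844.89 + 1827.77 = 2743.11.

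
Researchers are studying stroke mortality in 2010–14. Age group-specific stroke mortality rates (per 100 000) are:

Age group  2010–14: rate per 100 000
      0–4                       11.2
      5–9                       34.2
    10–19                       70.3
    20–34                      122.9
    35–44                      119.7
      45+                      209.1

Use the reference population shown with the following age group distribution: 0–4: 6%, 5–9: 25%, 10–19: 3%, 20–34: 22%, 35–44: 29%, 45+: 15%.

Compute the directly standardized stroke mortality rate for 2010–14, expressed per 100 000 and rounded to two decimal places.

Standard weights: 0.06, 0.25, 0.03, 0.22, 0.29, 0.15.
Standardized rate: 0.0600×11.2 + 0.2500×34.2 + 0.0300×70.3 + 0.2200×122.9 + 0.2900×119.7 + 0.1500×209.1 = 104.4470 per 100 000.

104.45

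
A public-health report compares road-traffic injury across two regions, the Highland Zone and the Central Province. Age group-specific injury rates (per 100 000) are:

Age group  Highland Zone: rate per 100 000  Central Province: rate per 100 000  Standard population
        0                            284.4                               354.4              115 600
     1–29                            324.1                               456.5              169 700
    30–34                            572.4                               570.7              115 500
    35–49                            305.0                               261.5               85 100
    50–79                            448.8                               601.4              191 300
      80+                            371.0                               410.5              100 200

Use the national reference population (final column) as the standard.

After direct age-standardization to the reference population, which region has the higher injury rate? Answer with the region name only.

Central Province

Standard total = 777 400; weights = 0.1487, 0.2183, 0.1486, 0.1095, 0.2461, 0.1289.
The Highland Zone: 0.1487×284.4 + 0.2183×324.1 + 0.1486×572.4 + 0.1095×305.0 + 0.2461×448.8 + 0.1289×371.0 = 389.7270 per 100 000.
The Central Province: 0.1487×354.4 + 0.2183×456.5 + 0.1486×570.7 + 0.1095×261.5 + 0.2461×601.4 + 0.1289×410.5 = 466.6660 per 100 000.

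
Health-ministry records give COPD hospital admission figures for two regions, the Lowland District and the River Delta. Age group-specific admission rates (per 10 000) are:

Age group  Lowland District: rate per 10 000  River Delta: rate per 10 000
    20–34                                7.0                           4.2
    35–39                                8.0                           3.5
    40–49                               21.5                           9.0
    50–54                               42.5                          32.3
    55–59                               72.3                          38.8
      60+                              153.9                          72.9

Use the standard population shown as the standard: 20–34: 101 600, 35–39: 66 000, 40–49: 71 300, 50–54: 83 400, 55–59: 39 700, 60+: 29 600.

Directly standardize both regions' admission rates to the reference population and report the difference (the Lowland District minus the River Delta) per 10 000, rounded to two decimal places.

Standard total = 391 600; weights = 0.2594, 0.1685, 0.1821, 0.2130, 0.1014, 0.0756.
The Lowland District: 0.2594×7.0 + 0.1685×8.0 + 0.1821×21.5 + 0.2130×42.5 + 0.1014×72.3 + 0.0756×153.9 = 35.0930 per 10 000.
The River Delta: 0.2594×4.2 + 0.1685×3.5 + 0.1821×9.0 + 0.2130×32.3 + 0.1014×38.8 + 0.0756×72.9 = 19.6411 per 10 000.
Difference = 35.0930 − 19.6411 = 15.4519.

15.45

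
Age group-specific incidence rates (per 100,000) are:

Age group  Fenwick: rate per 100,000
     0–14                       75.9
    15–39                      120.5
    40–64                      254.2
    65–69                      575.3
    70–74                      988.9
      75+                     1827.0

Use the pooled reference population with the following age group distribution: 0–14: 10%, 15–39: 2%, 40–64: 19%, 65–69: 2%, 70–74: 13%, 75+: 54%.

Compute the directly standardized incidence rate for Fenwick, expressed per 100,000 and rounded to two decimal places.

Standard weights: 0.10, 0.02, 0.19, 0.02, 0.13, 0.54.
Standardized rate: 0.1000×75.9 + 0.0200×120.5 + 0.1900×254.2 + 0.0200×575.3 + 0.1300×988.9 + 0.5400×1827.0 = 1184.9410 per 100,000.

1184.94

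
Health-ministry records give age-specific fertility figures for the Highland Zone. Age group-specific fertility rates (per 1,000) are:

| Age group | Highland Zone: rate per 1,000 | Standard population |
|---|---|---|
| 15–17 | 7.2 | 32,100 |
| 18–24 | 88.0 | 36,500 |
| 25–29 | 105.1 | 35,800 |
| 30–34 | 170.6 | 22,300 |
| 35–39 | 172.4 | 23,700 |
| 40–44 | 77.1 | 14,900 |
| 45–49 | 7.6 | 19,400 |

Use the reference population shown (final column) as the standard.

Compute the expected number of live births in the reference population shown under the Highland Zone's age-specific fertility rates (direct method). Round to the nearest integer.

Expected live births = Σ (standard pop × age-specific rate ÷ 1,000)
= 32,100×7.2/1,000 + 36,500×88.0/1,000 + 35,800×105.1/1,000 + 22,300×170.6/1,000 + 23,700×172.4/1,000 + 14,900×77.1/1,000 + 19,400×7.6/1,000
= 231.12 + 3212.00 + 3762.58 + 3804.38 + 4085.88 + 1148.79 + 147.44 = 16392.19.

16392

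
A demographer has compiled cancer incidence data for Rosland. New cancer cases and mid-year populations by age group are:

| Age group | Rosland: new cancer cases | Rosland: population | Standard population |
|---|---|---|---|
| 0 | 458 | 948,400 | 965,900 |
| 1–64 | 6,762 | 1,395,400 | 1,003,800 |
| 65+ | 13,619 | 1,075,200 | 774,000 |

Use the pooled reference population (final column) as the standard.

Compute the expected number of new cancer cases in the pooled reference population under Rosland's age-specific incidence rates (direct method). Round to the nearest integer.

15135

Age-specific rates per 100,000 for Rosland: 48.29, 484.59, 1266.65.
Expected new cancer cases = Σ (standard pop × age-specific rate ÷ 100,000)
= 965,900×48.29/100,000 + 1,003,800×484.59/100,000 + 774,000×1266.65/100,000
= 466.45 + 4864.34 + 9803.86 = 15134.64.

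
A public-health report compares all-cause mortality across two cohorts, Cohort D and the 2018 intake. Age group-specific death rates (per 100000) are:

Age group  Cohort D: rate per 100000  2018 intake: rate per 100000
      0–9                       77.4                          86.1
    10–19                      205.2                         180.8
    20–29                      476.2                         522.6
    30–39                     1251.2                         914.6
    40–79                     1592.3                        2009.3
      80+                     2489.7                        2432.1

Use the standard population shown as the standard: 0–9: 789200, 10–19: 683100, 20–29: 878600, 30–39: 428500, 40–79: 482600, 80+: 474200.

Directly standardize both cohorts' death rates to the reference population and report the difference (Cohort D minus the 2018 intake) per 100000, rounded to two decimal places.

Standard total = 3736200; weights = 0.2112, 0.1828, 0.2352, 0.1147, 0.1292, 0.1269.
Cohort D: 0.2112×77.4 + 0.1828×205.2 + 0.2352×476.2 + 0.1147×1251.2 + 0.1292×1592.3 + 0.1269×2489.7 = 831.0167 per 100000.
The 2018 intake: 0.2112×86.1 + 0.1828×180.8 + 0.2352×522.6 + 0.1147×914.6 + 0.1292×2009.3 + 0.1269×2432.1 = 847.2531 per 100000.
Difference = 831.0167 − 847.2531 = -16.2364.

-16.24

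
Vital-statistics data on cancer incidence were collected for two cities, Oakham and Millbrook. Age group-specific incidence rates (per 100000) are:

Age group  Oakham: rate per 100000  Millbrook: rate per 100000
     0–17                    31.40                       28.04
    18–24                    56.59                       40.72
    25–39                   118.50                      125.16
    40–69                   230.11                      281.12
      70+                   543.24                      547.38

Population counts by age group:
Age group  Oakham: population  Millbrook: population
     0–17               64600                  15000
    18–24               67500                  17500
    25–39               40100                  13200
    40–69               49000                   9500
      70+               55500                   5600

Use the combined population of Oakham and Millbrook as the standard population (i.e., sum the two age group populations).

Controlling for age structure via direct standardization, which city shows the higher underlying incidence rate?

Combined standard total = 337500; weights = 0.2359, 0.2519, 0.1579, 0.1733, 0.1810.
Oakham: 0.2359×31.40 + 0.2519×56.59 + 0.1579×118.50 + 0.1733×230.11 + 0.1810×543.24 = 178.6046 per 100000.
Millbrook: 0.2359×28.04 + 0.2519×40.72 + 0.1579×125.16 + 0.1733×281.12 + 0.1810×547.38 = 184.4582 per 100000.
The crude rates (188.02 vs 140.15) would put Oakham higher, but that reflects its age composition; once standardized to a common age structure, Millbrook has the higher underlying rate.

Millbrook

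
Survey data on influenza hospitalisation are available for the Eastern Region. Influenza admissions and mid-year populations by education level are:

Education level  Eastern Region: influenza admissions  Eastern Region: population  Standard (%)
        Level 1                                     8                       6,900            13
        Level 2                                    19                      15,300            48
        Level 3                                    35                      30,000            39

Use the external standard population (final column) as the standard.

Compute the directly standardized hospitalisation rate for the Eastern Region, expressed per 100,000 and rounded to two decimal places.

Education-specific rates per 100,000 for the Eastern Region: 115.94, 124.18, 116.67.
Standard weights: 0.13, 0.48, 0.39.
Standardized rate: 0.1300×115.94 + 0.4800×124.18 + 0.3900×116.67 = 120.1803 per 100,000.

120.18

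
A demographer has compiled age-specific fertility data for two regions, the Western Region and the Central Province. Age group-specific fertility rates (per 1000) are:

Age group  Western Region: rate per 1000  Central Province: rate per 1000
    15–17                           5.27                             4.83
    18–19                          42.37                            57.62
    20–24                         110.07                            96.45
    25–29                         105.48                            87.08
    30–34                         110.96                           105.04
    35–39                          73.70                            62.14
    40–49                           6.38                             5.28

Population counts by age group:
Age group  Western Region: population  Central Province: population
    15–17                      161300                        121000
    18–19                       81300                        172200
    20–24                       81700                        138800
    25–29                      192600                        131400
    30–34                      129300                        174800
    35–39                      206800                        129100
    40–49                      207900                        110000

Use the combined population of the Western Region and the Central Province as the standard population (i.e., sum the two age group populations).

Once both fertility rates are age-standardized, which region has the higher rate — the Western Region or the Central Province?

Combined standard total = 2038200; weights = 0.1385, 0.1244, 0.1082, 0.1590, 0.1492, 0.1648, 0.1560.
The Western Region: 0.1385×5.27 + 0.1244×42.37 + 0.1082×110.07 + 0.1590×105.48 + 0.1492×110.96 + 0.1648×73.70 + 0.1560×6.38 = 64.3712 per 1000.
The Central Province: 0.1385×4.83 + 0.1244×57.62 + 0.1082×96.45 + 0.1590×87.08 + 0.1492×105.04 + 0.1648×62.14 + 0.1560×5.28 = 58.8487 per 1000.
The crude rates (60.81 vs 63.75) would put the Central Province higher, but that reflects its age composition; once standardized to a common age structure, the Western Region has the higher underlying rate.

Western Region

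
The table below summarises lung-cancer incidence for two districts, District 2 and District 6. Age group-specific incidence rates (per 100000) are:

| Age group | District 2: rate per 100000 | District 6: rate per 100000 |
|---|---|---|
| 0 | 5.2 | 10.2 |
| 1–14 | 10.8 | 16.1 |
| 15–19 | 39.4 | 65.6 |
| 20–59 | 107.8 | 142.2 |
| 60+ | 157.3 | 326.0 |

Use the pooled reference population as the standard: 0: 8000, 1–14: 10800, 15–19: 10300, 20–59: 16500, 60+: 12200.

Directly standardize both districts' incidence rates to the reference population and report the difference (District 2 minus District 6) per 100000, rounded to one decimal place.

Standard total = 57800; weights = 0.1384, 0.1869, 0.1782, 0.2855, 0.2111.
District 2: 0.1384×5.2 + 0.1869×10.8 + 0.1782×39.4 + 0.2855×107.8 + 0.2111×157.3 = 73.7339 per 100000.
District 6: 0.1384×10.2 + 0.1869×16.1 + 0.1782×65.6 + 0.2855×142.2 + 0.2111×326.0 = 125.5131 per 100000.
Difference = 73.7339 − 125.5131 = -51.7792.

-51.8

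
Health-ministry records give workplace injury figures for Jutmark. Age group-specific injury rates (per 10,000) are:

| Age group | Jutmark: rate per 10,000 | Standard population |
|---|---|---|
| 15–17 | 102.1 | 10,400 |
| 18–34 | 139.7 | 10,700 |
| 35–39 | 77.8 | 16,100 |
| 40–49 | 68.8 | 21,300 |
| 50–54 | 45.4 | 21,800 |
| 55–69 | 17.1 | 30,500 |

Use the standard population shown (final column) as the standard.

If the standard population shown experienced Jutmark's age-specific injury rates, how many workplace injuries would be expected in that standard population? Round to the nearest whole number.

Expected workplace injuries = Σ (standard pop × age-specific rate ÷ 10,000)
= 10,400×102.1/10,000 + 10,700×139.7/10,000 + 16,100×77.8/10,000 + 21,300×68.8/10,000 + 21,800×45.4/10,000 + 30,500×17.1/10,000
= 106.18 + 149.48 + 125.26 + 146.54 + 98.97 + 52.16 = 678.59.

679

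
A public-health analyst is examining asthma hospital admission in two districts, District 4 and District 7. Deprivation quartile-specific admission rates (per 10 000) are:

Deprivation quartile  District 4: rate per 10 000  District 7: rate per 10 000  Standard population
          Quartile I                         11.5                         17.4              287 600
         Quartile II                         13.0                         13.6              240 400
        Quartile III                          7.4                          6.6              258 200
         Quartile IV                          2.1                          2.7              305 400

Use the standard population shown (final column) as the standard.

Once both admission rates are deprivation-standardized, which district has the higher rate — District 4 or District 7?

Standard total = 1 091 600; weights = 0.2635, 0.2202, 0.2365, 0.2798.
District 4: 0.2635×11.5 + 0.2202×13.0 + 0.2365×7.4 + 0.2798×2.1 = 8.2307 per 10 000.
District 7: 0.2635×17.4 + 0.2202×13.6 + 0.2365×6.6 + 0.2798×2.7 = 9.8959 per 10 000.

District 7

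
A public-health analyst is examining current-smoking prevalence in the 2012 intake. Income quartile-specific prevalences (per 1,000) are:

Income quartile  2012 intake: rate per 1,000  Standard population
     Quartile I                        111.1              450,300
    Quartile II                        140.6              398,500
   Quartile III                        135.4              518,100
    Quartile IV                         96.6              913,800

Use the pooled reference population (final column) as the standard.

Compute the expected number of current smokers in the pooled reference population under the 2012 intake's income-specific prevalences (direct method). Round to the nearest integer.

264481

Expected current smokers = Σ (standard pop × income-specific rate ÷ 1,000)
= 450,300×111.1/1,000 + 398,500×140.6/1,000 + 518,100×135.4/1,000 + 913,800×96.6/1,000
= 50028.33 + 56029.10 + 70150.74 + 88273.08 = 264481.25.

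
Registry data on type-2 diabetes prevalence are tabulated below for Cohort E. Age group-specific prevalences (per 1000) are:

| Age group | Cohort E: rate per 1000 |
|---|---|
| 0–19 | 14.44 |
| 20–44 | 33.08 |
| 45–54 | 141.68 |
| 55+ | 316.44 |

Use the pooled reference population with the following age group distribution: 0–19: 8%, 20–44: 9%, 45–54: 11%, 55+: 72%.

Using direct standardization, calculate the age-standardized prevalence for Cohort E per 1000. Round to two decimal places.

Standard weights: 0.08, 0.09, 0.11, 0.72.
Standardized rate: 0.0800×14.44 + 0.0900×33.08 + 0.1100×141.68 + 0.7200×316.44 = 247.5540 per 1000.

247.55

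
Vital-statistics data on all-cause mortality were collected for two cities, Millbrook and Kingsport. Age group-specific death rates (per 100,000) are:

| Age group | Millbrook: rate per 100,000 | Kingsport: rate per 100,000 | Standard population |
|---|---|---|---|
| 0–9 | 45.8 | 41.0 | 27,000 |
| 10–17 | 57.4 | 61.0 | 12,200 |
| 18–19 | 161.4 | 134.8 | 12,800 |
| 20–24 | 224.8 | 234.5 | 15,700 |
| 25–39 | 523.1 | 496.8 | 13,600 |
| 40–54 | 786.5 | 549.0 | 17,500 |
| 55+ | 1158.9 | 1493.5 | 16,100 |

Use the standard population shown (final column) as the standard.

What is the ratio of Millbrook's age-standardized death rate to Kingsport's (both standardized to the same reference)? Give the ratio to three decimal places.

Standard total = 114,900; weights = 0.2350, 0.1062, 0.1114, 0.1366, 0.1184, 0.1523, 0.1401.
Millbrook: 0.2350×45.8 + 0.1062×57.4 + 0.1114×161.4 + 0.1366×224.8 + 0.1184×523.1 + 0.1523×786.5 + 0.1401×1158.9 = 409.6463 per 100,000.
Kingsport: 0.2350×41.0 + 0.1062×61.0 + 0.1114×134.8 + 0.1366×234.5 + 0.1184×496.8 + 0.1523×549.0 + 0.1401×1493.5 = 414.8618 per 100,000.
Ratio = 409.6463 ÷ 414.8618 = 0.98743.

0.987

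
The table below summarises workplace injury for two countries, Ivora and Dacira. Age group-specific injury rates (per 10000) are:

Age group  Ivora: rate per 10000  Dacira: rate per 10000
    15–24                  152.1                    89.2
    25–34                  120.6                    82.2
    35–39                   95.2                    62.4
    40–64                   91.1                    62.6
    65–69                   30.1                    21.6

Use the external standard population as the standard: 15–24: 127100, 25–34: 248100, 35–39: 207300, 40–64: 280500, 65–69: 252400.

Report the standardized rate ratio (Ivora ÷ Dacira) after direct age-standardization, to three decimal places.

1.509

Standard total = 1115400; weights = 0.1140, 0.2224, 0.1859, 0.2515, 0.2263.
Ivora: 0.1140×152.1 + 0.2224×120.6 + 0.1859×95.2 + 0.2515×91.1 + 0.2263×30.1 = 91.5712 per 10000.
Dacira: 0.1140×89.2 + 0.2224×82.2 + 0.1859×62.4 + 0.2515×62.6 + 0.2263×21.6 = 60.6758 per 10000.
Ratio = 91.5712 ÷ 60.6758 = 1.50919.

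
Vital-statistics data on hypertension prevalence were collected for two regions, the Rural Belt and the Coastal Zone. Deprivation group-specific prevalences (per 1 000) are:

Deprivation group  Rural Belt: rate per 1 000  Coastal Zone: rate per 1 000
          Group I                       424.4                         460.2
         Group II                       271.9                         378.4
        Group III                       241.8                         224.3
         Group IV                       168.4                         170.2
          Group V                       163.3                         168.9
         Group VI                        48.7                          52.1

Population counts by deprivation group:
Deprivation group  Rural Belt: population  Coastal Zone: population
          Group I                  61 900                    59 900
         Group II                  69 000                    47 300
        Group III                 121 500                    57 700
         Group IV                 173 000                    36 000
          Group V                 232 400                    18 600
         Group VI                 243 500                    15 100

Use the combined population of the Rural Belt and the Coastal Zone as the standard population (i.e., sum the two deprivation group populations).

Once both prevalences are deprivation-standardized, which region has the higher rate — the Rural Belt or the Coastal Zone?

Combined standard total = 1 135 900; weights = 0.1072, 0.1024, 0.1578, 0.1840, 0.2210, 0.2277.
The Rural Belt: 0.1072×424.4 + 0.1024×271.9 + 0.1578×241.8 + 0.1840×168.4 + 0.2210×163.3 + 0.2277×48.7 = 189.6489 per 1 000.
The Coastal Zone: 0.1072×460.2 + 0.1024×378.4 + 0.1578×224.3 + 0.1840×170.2 + 0.2210×168.9 + 0.2277×52.1 = 203.9736 per 1 000.

Coastal Zone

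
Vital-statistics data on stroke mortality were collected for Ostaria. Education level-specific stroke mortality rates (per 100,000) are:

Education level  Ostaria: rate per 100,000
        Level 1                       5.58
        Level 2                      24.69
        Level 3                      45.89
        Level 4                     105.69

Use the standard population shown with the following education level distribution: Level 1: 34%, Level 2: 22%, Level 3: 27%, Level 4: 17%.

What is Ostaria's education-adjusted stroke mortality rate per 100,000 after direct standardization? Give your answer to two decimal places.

Standard weights: 0.34, 0.22, 0.27, 0.17.
Standardized rate: 0.3400×5.58 + 0.2200×24.69 + 0.2700×45.89 + 0.1700×105.69 = 37.6866 per 100,000.

37.69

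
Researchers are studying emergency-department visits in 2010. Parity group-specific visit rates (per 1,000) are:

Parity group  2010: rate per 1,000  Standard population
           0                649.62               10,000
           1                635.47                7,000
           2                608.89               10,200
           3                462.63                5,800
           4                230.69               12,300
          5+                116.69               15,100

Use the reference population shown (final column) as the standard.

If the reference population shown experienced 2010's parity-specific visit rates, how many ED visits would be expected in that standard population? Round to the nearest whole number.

24438

Expected ED visits = Σ (standard pop × parity-specific rate ÷ 1,000)
= 10,000×649.62/1,000 + 7,000×635.47/1,000 + 10,200×608.89/1,000 + 5,800×462.63/1,000 + 12,300×230.69/1,000 + 15,100×116.69/1,000
= 6496.20 + 4448.29 + 6210.68 + 2683.25 + 2837.49 + 1762.02 = 24437.93.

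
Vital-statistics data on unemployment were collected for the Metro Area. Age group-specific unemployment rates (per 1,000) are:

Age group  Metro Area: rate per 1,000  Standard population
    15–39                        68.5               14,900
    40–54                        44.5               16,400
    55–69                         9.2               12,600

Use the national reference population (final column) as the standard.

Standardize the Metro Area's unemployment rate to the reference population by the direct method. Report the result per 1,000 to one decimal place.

Standard total = 43,900; weights = 0.3394, 0.3736, 0.2870.
Standardized rate: 0.3394×68.5 + 0.3736×44.5 + 0.2870×9.2 = 42.5141 per 1,000.

42.5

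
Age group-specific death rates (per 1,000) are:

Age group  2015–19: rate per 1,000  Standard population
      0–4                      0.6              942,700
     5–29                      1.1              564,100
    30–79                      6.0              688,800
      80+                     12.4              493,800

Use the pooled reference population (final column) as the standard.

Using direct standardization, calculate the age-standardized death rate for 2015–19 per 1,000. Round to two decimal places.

Standard total = 2,689,400; weights = 0.3505, 0.2097, 0.2561, 0.1836.
Standardized rate: 0.3505×0.6 + 0.2097×1.1 + 0.2561×6.0 + 0.1836×12.4 = 4.2545 per 1,000.

4.25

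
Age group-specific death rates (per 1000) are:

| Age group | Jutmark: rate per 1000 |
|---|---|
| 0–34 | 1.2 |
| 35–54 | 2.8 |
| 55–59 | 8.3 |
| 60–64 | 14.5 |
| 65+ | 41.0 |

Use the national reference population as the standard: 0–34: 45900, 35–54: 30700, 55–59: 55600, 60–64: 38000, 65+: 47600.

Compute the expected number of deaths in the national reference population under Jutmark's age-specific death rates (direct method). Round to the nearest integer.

Expected deaths = Σ (standard pop × age-specific rate ÷ 1000)
= 45900×1.2/1000 + 30700×2.8/1000 + 55600×8.3/1000 + 38000×14.5/1000 + 47600×41.0/1000
= 55.08 + 85.96 + 461.48 + 551.00 + 1951.60 = 3105.12.

3105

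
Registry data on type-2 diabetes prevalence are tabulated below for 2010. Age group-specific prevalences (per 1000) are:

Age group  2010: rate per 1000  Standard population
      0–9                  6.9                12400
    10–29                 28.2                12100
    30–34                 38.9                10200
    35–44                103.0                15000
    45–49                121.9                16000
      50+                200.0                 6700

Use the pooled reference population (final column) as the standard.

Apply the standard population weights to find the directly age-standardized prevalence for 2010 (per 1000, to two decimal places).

78.16

Standard total = 72400; weights = 0.1713, 0.1671, 0.1409, 0.2072, 0.2210, 0.0925.
Standardized rate: 0.1713×6.9 + 0.1671×28.2 + 0.1409×38.9 + 0.2072×103.0 + 0.2210×121.9 + 0.0925×200.0 = 78.1624 per 1000.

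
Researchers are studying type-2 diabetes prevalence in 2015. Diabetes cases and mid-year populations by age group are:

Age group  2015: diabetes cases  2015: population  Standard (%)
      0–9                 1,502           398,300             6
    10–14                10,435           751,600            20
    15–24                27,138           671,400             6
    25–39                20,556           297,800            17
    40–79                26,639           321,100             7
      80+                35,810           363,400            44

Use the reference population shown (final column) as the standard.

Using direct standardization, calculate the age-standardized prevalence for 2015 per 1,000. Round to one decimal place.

Age-specific rates per 1,000 for 2015: 3.771, 13.884, 40.420, 69.026, 82.962, 98.542.
Standard weights: 0.06, 0.20, 0.06, 0.17, 0.07, 0.44.
Standardized rate: 0.0600×3.771 + 0.2000×13.884 + 0.0600×40.420 + 0.1700×69.026 + 0.0700×82.962 + 0.4400×98.542 = 66.3283 per 1,000.

66.3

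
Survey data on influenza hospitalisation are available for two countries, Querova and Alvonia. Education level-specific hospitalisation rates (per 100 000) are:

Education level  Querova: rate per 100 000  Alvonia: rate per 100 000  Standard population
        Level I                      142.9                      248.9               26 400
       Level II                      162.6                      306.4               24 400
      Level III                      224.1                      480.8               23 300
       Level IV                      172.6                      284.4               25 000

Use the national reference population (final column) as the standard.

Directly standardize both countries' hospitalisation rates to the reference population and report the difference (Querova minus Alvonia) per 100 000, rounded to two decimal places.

-152.20

Standard total = 99 100; weights = 0.2664, 0.2462, 0.2351, 0.2523.
Querova: 0.2664×142.9 + 0.2462×162.6 + 0.2351×224.1 + 0.2523×172.6 = 174.3343 per 100 000.
Alvonia: 0.2664×248.9 + 0.2462×306.4 + 0.2351×480.8 + 0.2523×284.4 = 326.5364 per 100 000.
Difference = 174.3343 − 326.5364 = -152.2021.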